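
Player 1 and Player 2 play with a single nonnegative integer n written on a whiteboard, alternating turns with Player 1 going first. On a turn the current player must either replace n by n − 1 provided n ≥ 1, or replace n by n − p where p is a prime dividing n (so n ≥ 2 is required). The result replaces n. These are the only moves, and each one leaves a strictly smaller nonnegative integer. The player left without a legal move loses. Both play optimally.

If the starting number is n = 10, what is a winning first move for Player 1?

Use the standard recursion: the mover loses at a terminal position; elsewhere, the mover wins exactly when some move hands the opponent an L position.
n=0: no move → L
n=1: →0(L), so W
n=2: →0(L), so W
n=3: →0(L), so W
n=4: →2(W), 3(W) — all W, so L
n=5: →0(L), so W
n=6: →4(L), so W
n=7: →0(L), so W
n=8: →6(W), 7(W) — all W, so L
n=9: →8(L), so W
n=10: →8(L), so W
From 10, the L positions reachable in one move are: 8.

Move to 8.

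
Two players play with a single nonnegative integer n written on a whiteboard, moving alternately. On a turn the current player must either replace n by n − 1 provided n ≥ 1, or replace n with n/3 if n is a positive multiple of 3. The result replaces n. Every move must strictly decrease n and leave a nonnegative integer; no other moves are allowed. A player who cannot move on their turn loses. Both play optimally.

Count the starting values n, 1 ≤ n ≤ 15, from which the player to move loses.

7

Build the W/L table. Terminal = L. A non-terminal position is W if it has a move to some L; otherwise it is L.
n=0: no move → L
n=1: can move to 0, which is L ⇒ W
n=2: the only move is to 1(W), a W ⇒ L
n=3: can move to 2, which is L ⇒ W
n=4: the only move is to 3(W), a W ⇒ L
n=5: can move to 4, which is L ⇒ W
n=6: can move to 2, which is L ⇒ W
n=7: the only move is to 6(W), a W ⇒ L
n=8: can move to 7, which is L ⇒ W
n=9: moves to 3(W), 8(W); every one is W ⇒ L
n=10: can move to 9, which is L ⇒ W
n=11: the only move is to 10(W), a W ⇒ L
n=12: can move to 4, which is L ⇒ W
n=13: the only move is to 12(W), a W ⇒ L
n=14: can move to 13, which is L ⇒ W
n=15: moves to 5(W), 14(W); every one is W ⇒ L
L entries with 1 ≤ n ≤ 15 (n=0 is outside the asked range and is not counted): n = 2, 4, 7, 9, 11, 13, 15; that makes 7.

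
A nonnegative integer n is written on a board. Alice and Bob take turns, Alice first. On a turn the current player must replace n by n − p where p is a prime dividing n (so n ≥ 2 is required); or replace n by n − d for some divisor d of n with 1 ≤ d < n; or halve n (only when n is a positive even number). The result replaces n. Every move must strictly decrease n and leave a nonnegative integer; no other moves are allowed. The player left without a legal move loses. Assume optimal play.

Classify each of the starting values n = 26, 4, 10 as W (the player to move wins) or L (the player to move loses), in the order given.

Compute win/loss labels from the base case upward. A position with no move is L. Any other position is W if it can reach an L in one move, else L.
n=0: no move → L
n=1: no move → L
n=2: reaches L-position 0 → W
n=3: reaches L-position 0 → W
n=4: only reaches 2(W), 3(W), all W → L
n=5: reaches L-position 0 → W
n=6: reaches L-position 4 → W
n=7: reaches L-position 0 → W
n=8: reaches L-position 4 → W
n=9: only reaches 6(W), 8(W), all W → L
n=10: reaches L-position 9 → W
n=11: reaches L-position 0 → W
n=12: reaches L-position 9 → W
n=13: reaches L-position 0 → W
n=14: only reaches 7(W), 12(W), 13(W), all W → L
n=15: reaches L-position 14 → W
n=16: reaches L-position 14 → W
n=17: reaches L-position 0 → W
n=18: reaches L-position 9 → W
n=19: reaches L-position 0 → W
n=20: only reaches 10(W), 15(W), 16(W), 18(W), 19(W), all W → L
n=21: reaches L-position 14 → W
n=22: reaches L-position 20 → W
n=23: reaches L-position 0 → W
n=24: reaches L-position 20 → W
n=25: reaches L-position 20 → W
n=26: only reaches 13(W), 24(W), 25(W), all W → L

26: L, 4: L, 10: W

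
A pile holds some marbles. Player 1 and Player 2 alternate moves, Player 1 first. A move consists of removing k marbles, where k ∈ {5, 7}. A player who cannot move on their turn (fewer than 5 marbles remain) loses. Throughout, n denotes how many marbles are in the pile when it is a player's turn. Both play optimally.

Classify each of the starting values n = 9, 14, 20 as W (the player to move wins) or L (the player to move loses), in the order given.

9: W, 14: L, 20: W

Build the W/L table. Terminal = L. A non-terminal position is W if it has a move to some L; otherwise it is L.
n=0: no move → L
n=1: no move → L
n=2: no move → L
n=3: no move → L
n=4: no move → L
n=5: W (go to 0, an L position)
n=6: W (go to 1, an L position)
n=7: W (go to 2, an L position)
n=8: W (go to 3, an L position)
n=9: W (go to 4, an L position)
n=10: W (go to 3, an L position)
n=11: W (go to 4, an L position)
n=12: L (options 7(W), 5(W) are all W)
n=13: L (options 8(W), 6(W) are all W)
n=14: L (options 9(W), 7(W) are all W)
n=15: L (options 10(W), 8(W) are all W)
n=16: L (options 11(W), 9(W) are all W)
n=17: W (go to 12, an L position)
n=18: W (go to 13, an L position)
n=19: W (go to 14, an L position)
n=20: W (go to 15, an L position)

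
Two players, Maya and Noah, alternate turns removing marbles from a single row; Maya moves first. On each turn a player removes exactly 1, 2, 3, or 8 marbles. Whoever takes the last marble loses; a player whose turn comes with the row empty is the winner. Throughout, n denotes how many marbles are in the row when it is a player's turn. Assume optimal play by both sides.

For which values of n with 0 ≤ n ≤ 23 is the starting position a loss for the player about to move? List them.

Label each position W (a win for the player to move) or L (a loss). A position with no legal move is W; any other position is W exactly when some move reaches an L, and L when every move reaches a W.
n=0: no move; the opponent has just taken the last marble and therefore loses → W
n=1: the only move is to 0(W), a W ⇒ L
n=2: can move to 1, which is L ⇒ W
n=3: can move to 1, which is L ⇒ W
n=4: can move to 1, which is L ⇒ W
n=5: moves to 4(W), 3(W), 2(W); every one is W ⇒ L
n=6: can move to 5, which is L ⇒ W
n=7: can move to 5, which is L ⇒ W
n=8: can move to 5, which is L ⇒ W
n=9: can move to 1, which is L ⇒ W
n=10: moves to 9(W), 8(W), 7(W), 2(W); every one is W ⇒ L
n=11: can move to 10, which is L ⇒ W
n=12: can move to 10, which is L ⇒ W
n=13: can move to 10, which is L ⇒ W
n=14: moves to 13(W), 12(W), 11(W), 6(W); every one is W ⇒ L
n=15: can move to 14, which is L ⇒ W
n=16: can move to 14, which is L ⇒ W
n=17: can move to 14, which is L ⇒ W
n=18: can move to 10, which is L ⇒ W
n=19: moves to 18(W), 17(W), 16(W), 11(W); every one is W ⇒ L
n=20: can move to 19, which is L ⇒ W
n=21: can move to 19, which is L ⇒ W
n=22: can move to 19, which is L ⇒ W
n=23: moves to 22(W), 21(W), 20(W), 15(W); every one is W ⇒ L
The losing starting values of n are exactly the entries labelled L in this table (6 of them).

1, 5, 10, 14, 19, 23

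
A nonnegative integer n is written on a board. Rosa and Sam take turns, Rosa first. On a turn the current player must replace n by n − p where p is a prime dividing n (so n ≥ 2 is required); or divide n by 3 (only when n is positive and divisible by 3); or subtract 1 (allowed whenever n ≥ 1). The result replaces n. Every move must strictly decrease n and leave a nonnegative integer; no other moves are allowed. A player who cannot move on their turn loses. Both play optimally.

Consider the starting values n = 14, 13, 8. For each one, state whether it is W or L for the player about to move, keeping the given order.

Positions with no move are L. A position that does have a move is losing for the player to move precisely when every available move leads to a winning position for the opponent. Fill in the labels:
n=0: no move → L
n=1: →0(L), so W
n=2: →0(L), so W
n=3: →0(L), so W
n=4: →2(W), 3(W) — all W, so L
n=5: →0(L), so W
n=6: →4(L), so W
n=7: →0(L), so W
n=8: →6(W), 7(W) — all W, so L
n=9: →8(L), so W
n=10: →8(L), so W
n=11: →0(L), so W
n=12: →4(L), so W
n=13: →0(L), so W
n=14: →7(W), 12(W), 13(W) — all W, so L

14: L, 13: W, 8: L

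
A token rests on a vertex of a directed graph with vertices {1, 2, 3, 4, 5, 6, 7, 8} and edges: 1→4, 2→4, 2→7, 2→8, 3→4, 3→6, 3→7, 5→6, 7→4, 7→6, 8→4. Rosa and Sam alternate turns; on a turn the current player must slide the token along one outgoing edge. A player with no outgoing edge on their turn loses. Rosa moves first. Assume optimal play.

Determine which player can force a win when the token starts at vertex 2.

Work bottom-up. With no move the player to move loses. Otherwise the position is W if at least one move leads to an L position for the opponent, and L if every move leads to a W.
Every edge goes from a vertex to one that appears earlier in the order 6, 4, 7, 8, 3, 2, 5, 1, so processing vertices in that order labels each vertex after all of its successors.
6: no outgoing edge → L
4: no outgoing edge → L
7: reaches L-position 4 → W
8: reaches L-position 4 → W
3: reaches L-position 4 → W
2: reaches L-position 4 → W
5: reaches L-position 6 → W
1: reaches L-position 4 → W
From 2 Rosa can move to 4, reaching an L position.

Rosa wins.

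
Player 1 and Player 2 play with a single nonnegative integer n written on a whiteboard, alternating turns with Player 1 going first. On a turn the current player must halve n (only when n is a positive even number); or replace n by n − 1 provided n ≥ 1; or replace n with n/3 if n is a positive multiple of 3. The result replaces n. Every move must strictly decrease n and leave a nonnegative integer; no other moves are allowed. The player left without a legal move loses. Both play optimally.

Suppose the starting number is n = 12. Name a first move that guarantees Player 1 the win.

Move to 11.

Label each position W (a win for the player to move) or L (a loss). A position with no legal move is L; any other position is W exactly when some move reaches an L, and L when every move reaches a W.
n=0: no move → L
n=1: →0(L), so W
n=2: →1(W) only, which is W, so L
n=3: →2(L), so W
n=4: →2(L), so W
n=5: →4(W) only, which is W, so L
n=6: →2(L), so W
n=7: →6(W) only, which is W, so L
n=8: →7(L), so W
n=9: →3(W), 8(W) — all W, so L
n=10: →5(L), so W
n=11: →10(W) only, which is W, so L
n=12: →11(L), so W
From 12, the L positions reachable in one move are: 11.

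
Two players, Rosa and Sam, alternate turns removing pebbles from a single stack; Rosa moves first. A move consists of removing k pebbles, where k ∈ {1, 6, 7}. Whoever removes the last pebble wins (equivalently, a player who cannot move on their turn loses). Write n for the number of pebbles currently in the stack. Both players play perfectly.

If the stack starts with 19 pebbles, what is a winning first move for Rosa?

Remove 7, leaving 12.

Compute win/loss labels from the base case upward. A position with no move is L. Any other position is W if it can reach an L in one move, else L.
n=0: no move → L
n=1: reaches L-position 0 → W
n=2: only reaches 1(W), which is W → L
n=3: reaches L-position 2 → W
n=4: only reaches 3(W), which is W → L
n=5: reaches L-position 4 → W
n=6: reaches L-position 0 → W
n=7: reaches L-position 0 → W
n=8: reaches L-position 2 → W
n=9: reaches L-position 2 → W
n=10: reaches L-position 4 → W
n=11: reaches L-position 4 → W
n=12: only reaches 11(W), 6(W), 5(W), all W → L
n=13: reaches L-position 12 → W
n=14: only reaches 13(W), 8(W), 7(W), all W → L
n=15: reaches L-position 14 → W
n=16: only reaches 15(W), 10(W), 9(W), all W → L
n=17: reaches L-position 16 → W
n=18: reaches L-position 12 → W
n=19: reaches L-position 12 → W
From 19, the L positions reachable in one move are: 12.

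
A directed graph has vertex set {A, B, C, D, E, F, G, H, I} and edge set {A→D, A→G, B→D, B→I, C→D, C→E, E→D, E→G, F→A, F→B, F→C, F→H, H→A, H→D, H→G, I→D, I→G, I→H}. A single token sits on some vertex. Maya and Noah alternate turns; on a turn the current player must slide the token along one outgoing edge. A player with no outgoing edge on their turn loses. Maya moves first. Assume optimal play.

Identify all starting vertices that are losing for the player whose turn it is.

D, F, G

Work bottom-up. With no move the player to move loses. Otherwise the position is W if at least one move leads to an L position for the opponent, and L if every move leads to a W.
Every edge goes from a vertex to one that appears earlier in the order D, G, A, H, I, B, E, C, F, so processing vertices in that order labels each vertex after all of its successors.
D: no outgoing edge → L
G: no outgoing edge → L
A: can move to G, which is L ⇒ W
H: can move to G, which is L ⇒ W
I: can move to G, which is L ⇒ W
B: can move to D, which is L ⇒ W
E: can move to G, which is L ⇒ W
C: can move to D, which is L ⇒ W
F: moves to C(W), B(W), H(W), A(W); every one is W ⇒ L
Reading off the rows marked L gives the requested list; there are 3 such vertices.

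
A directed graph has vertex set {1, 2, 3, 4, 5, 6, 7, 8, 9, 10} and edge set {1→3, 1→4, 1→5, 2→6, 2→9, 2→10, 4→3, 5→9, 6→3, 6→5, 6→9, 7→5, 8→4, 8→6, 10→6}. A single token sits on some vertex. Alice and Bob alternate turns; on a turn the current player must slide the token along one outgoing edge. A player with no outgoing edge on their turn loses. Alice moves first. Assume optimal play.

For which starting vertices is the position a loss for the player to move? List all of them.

Classify positions by backward induction: terminal positions (no move available) are L. From any other position, the mover wins iff some move reaches an L.
Every edge goes from a vertex to one that appears earlier in the order 3, 9, 5, 6, 10, 4, 2, 1, 8, 7, so processing vertices in that order labels each vertex after all of its successors.
3: no outgoing edge → L
9: no outgoing edge → L
5: reaches L-position 9 → W
6: reaches L-position 9 → W
10: only reaches 6(W), which is W → L
4: reaches L-position 3 → W
2: reaches L-position 10 → W
1: reaches L-position 3 → W
8: only reaches 4(W), 6(W), all W → L
7: only reaches 5(W), which is W → L
Reading off the rows marked L gives the requested list; there are 5 such vertices.

3, 7, 8, 9, 10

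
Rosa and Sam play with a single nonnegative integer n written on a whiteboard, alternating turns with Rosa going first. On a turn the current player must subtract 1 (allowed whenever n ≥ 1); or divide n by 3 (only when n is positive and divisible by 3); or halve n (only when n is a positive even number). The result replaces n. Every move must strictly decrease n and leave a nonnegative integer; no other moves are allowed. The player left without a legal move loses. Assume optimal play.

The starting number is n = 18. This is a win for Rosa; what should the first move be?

Move to 9.

Use the standard recursion: the mover loses at a terminal position; elsewhere, the mover wins exactly when some move hands the opponent an L position.
n=0: no move → L
n=1: reaches L-position 0 → W
n=2: only reaches 1(W), which is W → L
n=3: reaches L-position 2 → W
n=4: reaches L-position 2 → W
n=5: only reaches 4(W), which is W → L
n=6: reaches L-position 2 → W
n=7: only reaches 6(W), which is W → L
n=8: reaches L-position 7 → W
n=9: only reaches 3(W), 8(W), all W → L
n=10: reaches L-position 5 → W
n=11: only reaches 10(W), which is W → L
n=12: reaches L-position 11 → W
n=13: only reaches 12(W), which is W → L
n=14: reaches L-position 7 → W
n=15: reaches L-position 5 → W
n=16: only reaches 8(W), 15(W), all W → L
n=17: reaches L-position 16 → W
n=18: reaches L-position 9 → W
From 18, the L positions reachable in one move are: 9.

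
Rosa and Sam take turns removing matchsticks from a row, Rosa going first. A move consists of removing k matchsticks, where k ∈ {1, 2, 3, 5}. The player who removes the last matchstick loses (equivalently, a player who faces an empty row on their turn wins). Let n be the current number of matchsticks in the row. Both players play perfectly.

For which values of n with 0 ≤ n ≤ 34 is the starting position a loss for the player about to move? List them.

1, 5, 9, 13, 17, 21, 25, 29, 33

Work bottom-up. With no move the player to move wins. Otherwise the position is W if at least one move leads to an L position for the opponent, and L if every move leads to a W.
n=0: no move; the opponent has just taken the last matchstick and therefore loses → W
n=1: the only move is to 0(W), a W ⇒ L
n=2: can move to 1, which is L ⇒ W
n=3: can move to 1, which is L ⇒ W
n=4: can move to 1, which is L ⇒ W
n=5: moves to 4(W), 3(W), 2(W), 0(W); every one is W ⇒ L
n=6: can move to 5, which is L ⇒ W
n=7: can move to 5, which is L ⇒ W
n=8: can move to 5, which is L ⇒ W
n=9: moves to 8(W), 7(W), 6(W), 4(W); every one is W ⇒ L
n=10: can move to 9, which is L ⇒ W
n=11: can move to 9, which is L ⇒ W
n=12: can move to 9, which is L ⇒ W
n=13: moves to 12(W), 11(W), 10(W), 8(W); every one is W ⇒ L
n=14: can move to 13, which is L ⇒ W
n=15: can move to 13, which is L ⇒ W
n=16: can move to 13, which is L ⇒ W
n=17: moves to 16(W), 15(W), 14(W), 12(W); every one is W ⇒ L
n=18: can move to 17, which is L ⇒ W
n=19: can move to 17, which is L ⇒ W
n=20: can move to 17, which is L ⇒ W
n=21: moves to 20(W), 19(W), 18(W), 16(W); every one is W ⇒ L
n=22: can move to 21, which is L ⇒ W
n=23: can move to 21, which is L ⇒ W
n=24: can move to 21, which is L ⇒ W
n=25: moves to 24(W), 23(W), 22(W), 20(W); every one is W ⇒ L
n=26: can move to 25, which is L ⇒ W
n=27: can move to 25, which is L ⇒ W
n=28: can move to 25, which is L ⇒ W
n=29: moves to 28(W), 27(W), 26(W), 24(W); every one is W ⇒ L
n=30: can move to 29, which is L ⇒ W
n=31: can move to 29, which is L ⇒ W
n=32: can move to 29, which is L ⇒ W
n=33: moves to 32(W), 31(W), 30(W), 28(W); every one is W ⇒ L
n=34: can move to 33, which is L ⇒ W
The losing starting values of n are exactly the entries labelled L in this table (9 of them).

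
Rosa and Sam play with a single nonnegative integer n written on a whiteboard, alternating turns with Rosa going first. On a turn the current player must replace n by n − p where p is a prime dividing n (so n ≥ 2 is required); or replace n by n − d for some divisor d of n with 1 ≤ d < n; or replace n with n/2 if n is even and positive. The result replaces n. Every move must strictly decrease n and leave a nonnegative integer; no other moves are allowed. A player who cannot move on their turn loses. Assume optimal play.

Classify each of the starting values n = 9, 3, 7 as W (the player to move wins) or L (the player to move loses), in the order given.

Classify positions by backward induction: terminal positions (no move available) are L. From any other position, the mover wins iff some move reaches an L.
n=0: no move → L
n=1: no move → L
n=2: →0(L), so W
n=3: →0(L), so W
n=4: →2(W), 3(W) — all W, so L
n=5: →0(L), so W
n=6: →4(L), so W
n=7: →0(L), so W
n=8: →4(L), so W
n=9: →6(W), 8(W) — all W, so L

9: L, 3: W, 7: W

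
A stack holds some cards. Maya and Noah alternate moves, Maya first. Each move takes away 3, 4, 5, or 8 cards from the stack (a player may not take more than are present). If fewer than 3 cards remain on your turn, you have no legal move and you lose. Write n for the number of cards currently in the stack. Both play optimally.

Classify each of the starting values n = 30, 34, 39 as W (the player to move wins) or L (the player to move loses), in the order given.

30: W, 34: L, 39: W

Use the standard recursion: the mover loses at a terminal position; elsewhere, the mover wins exactly when some move hands the opponent an L position.
n=0: no move → L
n=1: no move → L
n=2: no move → L
n=3: can move to 0, which is L ⇒ W
n=4: can move to 1, which is L ⇒ W
n=5: can move to 2, which is L ⇒ W
n=6: can move to 2, which is L ⇒ W
n=7: can move to 2, which is L ⇒ W
n=8: can move to 0, which is L ⇒ W
n=9: can move to 1, which is L ⇒ W
n=10: can move to 2, which is L ⇒ W
n=11: moves to 8(W), 7(W), 6(W), 3(W); every one is W ⇒ L
n=12: moves to 9(W), 8(W), 7(W), 4(W); every one is W ⇒ L
n=13: moves to 10(W), 9(W), 8(W), 5(W); every one is W ⇒ L
n=14: can move to 11, which is L ⇒ W
n=15: can move to 12, which is L ⇒ W
n=16: can move to 13, which is L ⇒ W
n=17: can move to 13, which is L ⇒ W
n=18: can move to 13, which is L ⇒ W
n=19: can move to 11, which is L ⇒ W
n=20: can move to 12, which is L ⇒ W
n=21: can move to 13, which is L ⇒ W
n=22: moves to 19(W), 18(W), 17(W), 14(W); every one is W ⇒ L
n=23: moves to 20(W), 19(W), 18(W), 15(W); every one is W ⇒ L
n=24: moves to 21(W), 20(W), 19(W), 16(W); every one is W ⇒ L
n=25: can move to 22, which is L ⇒ W
n=26: can move to 23, which is L ⇒ W
n=27: can move to 24, which is L ⇒ W
n=28: can move to 24, which is L ⇒ W
n=29: can move to 24, which is L ⇒ W
n=30: can move to 22, which is L ⇒ W
n=31: can move to 23, which is L ⇒ W
n=32: can move to 24, which is L ⇒ W
n=33: moves to 30(W), 29(W), 28(W), 25(W); every one is W ⇒ L
n=34: moves to 31(W), 30(W), 29(W), 26(W); every one is W ⇒ L
n=35: moves to 32(W), 31(W), 30(W), 27(W); every one is W ⇒ L
n=36: can move to 33, which is L ⇒ W
n=37: can move to 34, which is L ⇒ W
n=38: can move to 35, which is L ⇒ W
n=39: can move to 35, which is L ⇒ W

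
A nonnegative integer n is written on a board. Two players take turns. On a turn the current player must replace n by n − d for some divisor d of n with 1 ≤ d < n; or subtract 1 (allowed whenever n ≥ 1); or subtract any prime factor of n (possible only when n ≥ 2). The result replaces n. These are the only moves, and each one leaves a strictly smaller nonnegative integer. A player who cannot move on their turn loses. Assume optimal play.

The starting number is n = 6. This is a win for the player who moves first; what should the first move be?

Classify positions by backward induction: terminal positions (no move available) are L. From any other position, the mover wins iff some move reaches an L.
n=0: no move → L
n=1: W (go to 0, an L position)
n=2: W (go to 0, an L position)
n=3: W (go to 0, an L position)
n=4: L (options 2(W), 3(W) are all W)
n=5: W (go to 0, an L position)
n=6: W (go to 4, an L position)
From 6, the L positions reachable in one move are: 4.

Move to 4.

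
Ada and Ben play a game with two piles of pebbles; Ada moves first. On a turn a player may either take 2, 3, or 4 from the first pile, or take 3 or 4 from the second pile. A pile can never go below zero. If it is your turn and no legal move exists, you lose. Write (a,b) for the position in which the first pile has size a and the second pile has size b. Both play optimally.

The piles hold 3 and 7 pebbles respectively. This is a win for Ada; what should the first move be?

Use the standard recursion: the mover loses at a terminal position; elsewhere, the mover wins exactly when some move hands the opponent an L position.
No move ever increases a pile, so every position that can arise here has a ≤ 3 and b ≤ 7; it is enough to label the cells with 0 ≤ a ≤ 3 and 0 ≤ b ≤ 7.
Every move lowers a or b (never raises either), so fill the grid row by row in increasing a, and left to right within a row: each cell's successors are then already labelled.
      b=0  b=1  b=2  b=3  b=4  b=5  b=6  b=7
a=0:    L    L    L    W    W    W    W    L
a=1:    L    L    L    W    W    W    W    L
a=2:    W    W    W    L    L    L    W    W
a=3:    W    W    W    L    L    L    W    W
Cells with no legal move (terminal, hence L): (0,0), (0,1), (0,2), (1,0), (1,1), (1,2).
The remaining L cells, each justified by listing all of its moves:
(0,7): only reaches (0,4)(W), (0,3)(W), all W → L
(1,7): only reaches (1,4)(W), (1,3)(W), all W → L
(2,3): only reaches (0,3)(W), (2,0)(W), all W → L
(2,4): only reaches (0,4)(W), (2,1)(W), (2,0)(W), all W → L
(2,5): only reaches (0,5)(W), (2,2)(W), (2,1)(W), all W → L
(3,3): only reaches (1,3)(W), (0,3)(W), (3,0)(W), all W → L
(3,4): only reaches (1,4)(W), (0,4)(W), (3,1)(W), (3,0)(W), all W → L
(3,5): only reaches (1,5)(W), (0,5)(W), (3,2)(W), (3,1)(W), all W → L
Every other cell has at least one move into one of the L cells above, so it is W.
From (3,7), the L positions reachable in one move are: (1,7), (0,7), (3,4), (3,3). Any move reaching one of these is winning.

Move to (1,7).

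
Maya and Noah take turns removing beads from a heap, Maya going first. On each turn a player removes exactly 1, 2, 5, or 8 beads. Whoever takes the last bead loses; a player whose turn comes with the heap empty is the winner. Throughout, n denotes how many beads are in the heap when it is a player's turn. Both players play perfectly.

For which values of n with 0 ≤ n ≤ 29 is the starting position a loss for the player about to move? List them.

Label each position W (a win for the player to move) or L (a loss). A position with no legal move is W; any other position is W exactly when some move reaches an L, and L when every move reaches a W.
n=0: no move; the opponent has just taken the last bead and therefore loses → W
n=1: →0(W) only, which is W, so L
n=2: →1(L), so W
n=3: →1(L), so W
n=4: →3(W), 2(W) — all W, so L
n=5: →4(L), so W
n=6: →4(L), so W
n=7: →6(W), 5(W), 2(W) — all W, so L
n=8: →7(L), so W
n=9: →7(L), so W
n=10: →9(W), 8(W), 5(W), 2(W) — all W, so L
n=11: →10(L), so W
n=12: →10(L), so W
n=13: →12(W), 11(W), 8(W), 5(W) — all W, so L
n=14: →13(L), so W
n=15: →13(L), so W
n=16: →15(W), 14(W), 11(W), 8(W) — all W, so L
n=17: →16(L), so W
n=18: →16(L), so W
n=19: →18(W), 17(W), 14(W), 11(W) — all W, so L
n=20: →19(L), so W
n=21: →19(L), so W
n=22: →21(W), 20(W), 17(W), 14(W) — all W, so L
n=23: →22(L), so W
n=24: →22(L), so W
n=25: →24(W), 23(W), 20(W), 17(W) — all W, so L
n=26: →25(L), so W
n=27: →25(L), so W
n=28: →27(W), 26(W), 23(W), 20(W) — all W, so L
n=29: →28(L), so W
Reading off the rows marked L gives the requested list; there are 10 such values of n.

1, 4, 7, 10, 13, 16, 19, 22, 25, 28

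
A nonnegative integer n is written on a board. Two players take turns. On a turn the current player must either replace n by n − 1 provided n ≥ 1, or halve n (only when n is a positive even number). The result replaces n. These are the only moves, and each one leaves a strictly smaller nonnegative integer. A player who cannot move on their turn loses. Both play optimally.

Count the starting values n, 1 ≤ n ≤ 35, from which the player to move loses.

17

Label each position W (a win for the player to move) or L (a loss). A position with no legal move is L; any other position is W exactly when some move reaches an L, and L when every move reaches a W.
n=0: no move → L
n=1: can move to 0, which is L ⇒ W
n=2: the only move is to 1(W), a W ⇒ L
n=3: can move to 2, which is L ⇒ W
n=4: can move to 2, which is L ⇒ W
n=5: the only move is to 4(W), a W ⇒ L
n=6: can move to 5, which is L ⇒ W
n=7: the only move is to 6(W), a W ⇒ L
n=8: can move to 7, which is L ⇒ W
n=9: the only move is to 8(W), a W ⇒ L
n=10: can move to 5, which is L ⇒ W
n=11: the only move is to 10(W), a W ⇒ L
n=12: can move to 11, which is L ⇒ W
n=13: the only move is to 12(W), a W ⇒ L
n=14: can move to 7, which is L ⇒ W
n=15: the only move is to 14(W), a W ⇒ L
n=16: can move to 15, which is L ⇒ W
n=17: the only move is to 16(W), a W ⇒ L
n=18: can move to 9, which is L ⇒ W
n=19: the only move is to 18(W), a W ⇒ L
n=20: can move to 19, which is L ⇒ W
n=21: the only move is to 20(W), a W ⇒ L
n=22: can move to 11, which is L ⇒ W
n=23: the only move is to 22(W), a W ⇒ L
n=24: can move to 23, which is L ⇒ W
n=25: the only move is to 24(W), a W ⇒ L
n=26: can move to 13, which is L ⇒ W
n=27: the only move is to 26(W), a W ⇒ L
n=28: can move to 27, which is L ⇒ W
n=29: the only move is to 28(W), a W ⇒ L
n=30: can move to 15, which is L ⇒ W
n=31: the only move is to 30(W), a W ⇒ L
n=32: can move to 31, which is L ⇒ W
n=33: the only move is to 32(W), a W ⇒ L
n=34: can move to 17, which is L ⇒ W
n=35: the only move is to 34(W), a W ⇒ L
L entries with 1 ≤ n ≤ 35 (n=0 is outside the asked range and is not counted): n = 2, 5, 7, 9, 11, 13, 15, 17, 19, 21, 23, 25, 27, 29, 31, 33, 35; that makes 17.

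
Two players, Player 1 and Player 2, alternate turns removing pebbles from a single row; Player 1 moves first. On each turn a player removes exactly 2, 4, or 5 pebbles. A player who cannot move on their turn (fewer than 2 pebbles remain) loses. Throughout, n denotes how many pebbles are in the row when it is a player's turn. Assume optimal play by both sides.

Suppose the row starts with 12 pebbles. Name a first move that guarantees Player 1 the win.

Positions with no move are L. A position that does have a move is losing for the player to move precisely when every available move leads to a winning position for the opponent. Fill in the labels:
n=0: no move → L
n=1: no move → L
n=2: can move to 0, which is L ⇒ W
n=3: can move to 1, which is L ⇒ W
n=4: can move to 0, which is L ⇒ W
n=5: can move to 1, which is L ⇒ W
n=6: can move to 1, which is L ⇒ W
n=7: moves to 5(W), 3(W), 2(W); every one is W ⇒ L
n=8: moves to 6(W), 4(W), 3(W); every one is W ⇒ L
n=9: can move to 7, which is L ⇒ W
n=10: can move to 8, which is L ⇒ W
n=11: can move to 7, which is L ⇒ W
n=12: can move to 8, which is L ⇒ W
From 12, the L positions reachable in one move are: 8, 7. Any move reaching one of these is winning.

Remove 4, leaving 8.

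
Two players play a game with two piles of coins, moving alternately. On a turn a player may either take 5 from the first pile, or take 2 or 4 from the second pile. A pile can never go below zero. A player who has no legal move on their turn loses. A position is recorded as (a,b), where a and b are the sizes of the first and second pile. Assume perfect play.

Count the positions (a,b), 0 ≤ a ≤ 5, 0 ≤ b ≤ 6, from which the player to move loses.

Work bottom-up. With no move the player to move loses. Otherwise the position is W if at least one move leads to an L position for the opponent, and L if every move leads to a W.
Every move lowers a or b (never raises either), so fill the grid row by row in increasing a, and left to right within a row: each cell's successors are then already labelled.
      b=0  b=1  b=2  b=3  b=4  b=5  b=6
a=0:    L    L    W    W    W    W    L
a=1:    L    L    W    W    W    W    L
a=2:    L    L    W    W    W    W    L
a=3:    L    L    W    W    W    W    L
a=4:    L    L    W    W    W    W    L
a=5:    W    W    L    L    W    W    W
Cells with no legal move (terminal, hence L): (0,0), (0,1), (1,0), (1,1), (2,0), (2,1), (3,0), (3,1), (4,0), (4,1).
The remaining L cells, each justified by listing all of its moves:
(0,6): only reaches (0,4)(W), (0,2)(W), all W → L
(1,6): only reaches (1,4)(W), (1,2)(W), all W → L
(2,6): only reaches (2,4)(W), (2,2)(W), all W → L
(3,6): only reaches (3,4)(W), (3,2)(W), all W → L
(4,6): only reaches (4,4)(W), (4,2)(W), all W → L
(5,2): only reaches (0,2)(W), (5,0)(W), all W → L
(5,3): only reaches (0,3)(W), (5,1)(W), all W → L
Every other cell has at least one move into one of the L cells above, so it is W.
L cells per row: a=0: 3, a=1: 3, a=2: 3, a=3: 3, a=4: 3, a=5: 2; total 17.

17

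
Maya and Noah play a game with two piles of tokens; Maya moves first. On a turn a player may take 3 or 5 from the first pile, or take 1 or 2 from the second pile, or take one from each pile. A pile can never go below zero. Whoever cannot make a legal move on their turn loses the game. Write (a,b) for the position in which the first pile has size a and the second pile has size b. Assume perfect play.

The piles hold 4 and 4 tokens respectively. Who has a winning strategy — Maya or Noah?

Noah wins.

Label each position W (a win for the player to move) or L (a loss). A position with no legal move is L; any other position is W exactly when some move reaches an L, and L when every move reaches a W.
No move ever increases a pile, so every position that can arise here has a ≤ 4 and b ≤ 4; it is enough to label the cells with 0 ≤ a ≤ 4 and 0 ≤ b ≤ 4.
Every move lowers a or b (never raises either), so fill the grid row by row in increasing a, and left to right within a row: each cell's successors are then already labelled.
      b=0  b=1  b=2  b=3  b=4
a=0:    L    W    W    L    W
a=1:    L    W    W    L    W
a=2:    L    W    W    L    W
a=3:    W    W    L    W    W
a=4:    W    L    W    W    L
Cells with no legal move (terminal, hence L): (0,0), (1,0), (2,0).
The remaining L cells, each justified by listing all of its moves:
(0,3): →(0,2)(W), (0,1)(W) — all W, so L
(1,3): →(1,2)(W), (1,1)(W), (0,2)(W) — all W, so L
(2,3): →(2,2)(W), (2,1)(W), (1,2)(W) — all W, so L
(3,2): →(0,2)(W), (3,1)(W), (3,0)(W), (2,1)(W) — all W, so L
(4,1): →(1,1)(W), (4,0)(W), (3,0)(W) — all W, so L
(4,4): →(1,4)(W), (4,3)(W), (4,2)(W), (3,3)(W) — all W, so L
Every other cell has at least one move into one of the L cells above, so it is W.
The starting position (4,4) is L: whatever Maya does, the opponent receives a W position.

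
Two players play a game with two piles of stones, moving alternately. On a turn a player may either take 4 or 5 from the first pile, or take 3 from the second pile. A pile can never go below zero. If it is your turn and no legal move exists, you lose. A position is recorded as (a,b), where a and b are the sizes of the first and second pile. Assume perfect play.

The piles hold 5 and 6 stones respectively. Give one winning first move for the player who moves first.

Move to (1,6).

Use the standard recursion: the mover loses at a terminal position; elsewhere, the mover wins exactly when some move hands the opponent an L position.
No move ever increases a pile, so every position that can arise here has a ≤ 5 and b ≤ 6; it is enough to label the cells with 0 ≤ a ≤ 5 and 0 ≤ b ≤ 6.
Every move lowers a or b (never raises either), so fill the grid row by row in increasing a, and left to right within a row: each cell's successors are then already labelled.
      b=0  b=1  b=2  b=3  b=4  b=5  b=6
a=0:    L    L    L    W    W    W    L
a=1:    L    L    L    W    W    W    L
a=2:    L    L    L    W    W    W    L
a=3:    L    L    L    W    W    W    L
a=4:    W    W    W    L    L    L    W
a=5:    W    W    W    L    L    L    W
Cells with no legal move (terminal, hence L): (0,0), (0,1), (0,2), (1,0), (1,1), (1,2), (2,0), (2,1), (2,2), (3,0), (3,1), (3,2).
The remaining L cells, each justified by listing all of its moves:
(0,6): L (sole option (0,3)(W) is W)
(1,6): L (sole option (1,3)(W) is W)
(2,6): L (sole option (2,3)(W) is W)
(3,6): L (sole option (3,3)(W) is W)
(4,3): L (options (0,3)(W), (4,0)(W) are all W)
(4,4): L (options (0,4)(W), (4,1)(W) are all W)
(4,5): L (options (0,5)(W), (4,2)(W) are all W)
(5,3): L (options (1,3)(W), (0,3)(W), (5,0)(W) are all W)
(5,4): L (options (1,4)(W), (0,4)(W), (5,1)(W) are all W)
(5,5): L (options (1,5)(W), (0,5)(W), (5,2)(W) are all W)
Every other cell has at least one move into one of the L cells above, so it is W.
From (5,6), the L positions reachable in one move are: (1,6), (0,6), (5,3). Any move reaching one of these is winning.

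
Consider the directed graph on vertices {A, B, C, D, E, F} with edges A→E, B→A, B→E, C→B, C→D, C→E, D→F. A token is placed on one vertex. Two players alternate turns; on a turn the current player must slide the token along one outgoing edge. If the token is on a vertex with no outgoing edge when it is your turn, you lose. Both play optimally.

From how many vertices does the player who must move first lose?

2

Work bottom-up. With no move the player to move loses. Otherwise the position is W if at least one move leads to an L position for the opponent, and L if every move leads to a W.
Every edge goes from a vertex to one that appears earlier in the order E, F, A, D, B, C, so processing vertices in that order labels each vertex after all of its successors.
E: no outgoing edge → L
F: no outgoing edge → L
A: W (go to E, an L position)
D: W (go to F, an L position)
B: W (go to E, an L position)
C: W (go to E, an L position)
The L vertices are E, F; that is 2 in all.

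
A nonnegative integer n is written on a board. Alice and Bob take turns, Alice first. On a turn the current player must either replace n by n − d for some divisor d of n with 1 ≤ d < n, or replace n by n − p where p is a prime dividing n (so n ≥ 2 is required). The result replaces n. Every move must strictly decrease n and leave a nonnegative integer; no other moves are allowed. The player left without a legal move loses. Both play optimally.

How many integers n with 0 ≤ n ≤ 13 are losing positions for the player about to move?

Use the standard recursion: the mover loses at a terminal position; elsewhere, the mover wins exactly when some move hands the opponent an L position.
n=0: no move → L
n=1: no move → L
n=2: reaches L-position 0 → W
n=3: reaches L-position 0 → W
n=4: only reaches 2(W), 3(W), all W → L
n=5: reaches L-position 0 → W
n=6: reaches L-position 4 → W
n=7: reaches L-position 0 → W
n=8: reaches L-position 4 → W
n=9: only reaches 6(W), 8(W), all W → L
n=10: reaches L-position 9 → W
n=11: reaches L-position 0 → W
n=12: reaches L-position 9 → W
n=13: reaches L-position 0 → W
L entries with 0 ≤ n ≤ 13: n = 0, 1, 4, 9; that makes 4.

4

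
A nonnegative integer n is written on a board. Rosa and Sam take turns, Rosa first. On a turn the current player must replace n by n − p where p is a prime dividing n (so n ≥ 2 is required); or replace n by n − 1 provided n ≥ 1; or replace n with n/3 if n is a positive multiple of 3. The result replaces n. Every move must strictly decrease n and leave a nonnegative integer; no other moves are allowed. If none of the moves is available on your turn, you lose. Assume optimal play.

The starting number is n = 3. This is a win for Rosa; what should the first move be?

Move to 0.

Use the standard recursion: the mover loses at a terminal position; elsewhere, the mover wins exactly when some move hands the opponent an L position.
n=0: no move → L
n=1: →0(L), so W
n=2: →0(L), so W
n=3: →0(L), so W
From 3, the L positions reachable in one move are: 0.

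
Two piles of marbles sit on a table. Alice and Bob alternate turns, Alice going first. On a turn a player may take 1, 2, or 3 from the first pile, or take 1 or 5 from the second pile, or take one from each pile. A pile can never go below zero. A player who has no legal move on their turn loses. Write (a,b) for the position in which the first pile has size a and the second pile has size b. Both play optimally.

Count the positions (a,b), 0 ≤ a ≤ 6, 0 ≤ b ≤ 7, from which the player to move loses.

Compute win/loss labels from the base case upward. A position with no move is L. Any other position is W if it can reach an L in one move, else L.
Every move lowers a or b (never raises either), so fill the grid row by row in increasing a, and left to right within a row: each cell's successors are then already labelled.
      b=0  b=1  b=2  b=3  b=4  b=5  b=6  b=7
a=0:    L    W    L    W    L    W    L    W
a=1:    W    W    W    W    W    W    W    W
a=2:    W    L    W    L    W    L    W    L
a=3:    W    W    W    W    W    W    W    W
a=4:    L    W    L    W    L    W    L    W
a=5:    W    W    W    W    W    W    W    W
a=6:    W    L    W    L    W    L    W    L
Cells with no legal move (terminal, hence L): (0,0).
The remaining L cells, each justified by listing all of its moves:
(0,2): the only move is to (0,1)(W), a W ⇒ L
(0,4): the only move is to (0,3)(W), a W ⇒ L
(0,6): moves to (0,5)(W), (0,1)(W); every one is W ⇒ L
(2,1): moves to (1,1)(W), (0,1)(W), (2,0)(W), (1,0)(W); every one is W ⇒ L
(2,3): moves to (1,3)(W), (0,3)(W), (2,2)(W), (1,2)(W); every one is W ⇒ L
(2,5): moves to (1,5)(W), (0,5)(W), (2,4)(W), (2,0)(W), (1,4)(W); every one is W ⇒ L
(2,7): moves to (1,7)(W), (0,7)(W), (2,6)(W), (2,2)(W), (1,6)(W); every one is W ⇒ L
(4,0): moves to (3,0)(W), (2,0)(W), (1,0)(W); every one is W ⇒ L
(4,2): moves to (3,2)(W), (2,2)(W), (1,2)(W), (4,1)(W), (3,1)(W); every one is W ⇒ L
(4,4): moves to (3,4)(W), (2,4)(W), (1,4)(W), (4,3)(W), (3,3)(W); every one is W ⇒ L
(4,6): moves to (3,6)(W), (2,6)(W), (1,6)(W), (4,5)(W), (4,1)(W), (3,5)(W); every one is W ⇒ L
(6,1): moves to (5,1)(W), (4,1)(W), (3,1)(W), (6,0)(W), (5,0)(W); every one is W ⇒ L
(6,3): moves to (5,3)(W), (4,3)(W), (3,3)(W), (6,2)(W), (5,2)(W); every one is W ⇒ L
(6,5): moves to (5,5)(W), (4,5)(W), (3,5)(W), (6,4)(W), (6,0)(W), (5,4)(W); every one is W ⇒ L
(6,7): moves to (5,7)(W), (4,7)(W), (3,7)(W), (6,6)(W), (6,2)(W), (5,6)(W); every one is W ⇒ L
Every other cell has at least one move into one of the L cells above, so it is W.
L cells per row: a=0: 4, a=1: 0, a=2: 4, a=3: 0, a=4: 4, a=5: 0, a=6: 4; total 16.

16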